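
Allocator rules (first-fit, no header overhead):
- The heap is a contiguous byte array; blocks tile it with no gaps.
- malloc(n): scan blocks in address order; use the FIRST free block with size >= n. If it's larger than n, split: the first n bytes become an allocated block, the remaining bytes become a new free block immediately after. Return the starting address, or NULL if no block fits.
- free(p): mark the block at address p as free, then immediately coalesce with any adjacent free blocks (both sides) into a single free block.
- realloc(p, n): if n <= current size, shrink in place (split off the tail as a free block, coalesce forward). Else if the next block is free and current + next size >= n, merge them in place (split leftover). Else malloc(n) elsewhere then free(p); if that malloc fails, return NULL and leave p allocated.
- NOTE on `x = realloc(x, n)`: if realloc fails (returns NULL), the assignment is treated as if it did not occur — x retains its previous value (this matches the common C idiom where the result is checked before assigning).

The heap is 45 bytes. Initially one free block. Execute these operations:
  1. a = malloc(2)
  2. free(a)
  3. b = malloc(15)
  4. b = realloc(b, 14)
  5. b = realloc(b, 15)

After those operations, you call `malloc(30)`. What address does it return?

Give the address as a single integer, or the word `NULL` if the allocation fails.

Answer: 15

Derivation:
Op 1: a = malloc(2) -> a = 0; heap: [0-1 ALLOC][2-44 FREE]
Op 2: free(a) -> (freed a); heap: [0-44 FREE]
Op 3: b = malloc(15) -> b = 0; heap: [0-14 ALLOC][15-44 FREE]
Op 4: b = realloc(b, 14) -> b = 0; heap: [0-13 ALLOC][14-44 FREE]
Op 5: b = realloc(b, 15) -> b = 0; heap: [0-14 ALLOC][15-44 FREE]
malloc(30): first-fit scan over [0-14 ALLOC][15-44 FREE] -> 15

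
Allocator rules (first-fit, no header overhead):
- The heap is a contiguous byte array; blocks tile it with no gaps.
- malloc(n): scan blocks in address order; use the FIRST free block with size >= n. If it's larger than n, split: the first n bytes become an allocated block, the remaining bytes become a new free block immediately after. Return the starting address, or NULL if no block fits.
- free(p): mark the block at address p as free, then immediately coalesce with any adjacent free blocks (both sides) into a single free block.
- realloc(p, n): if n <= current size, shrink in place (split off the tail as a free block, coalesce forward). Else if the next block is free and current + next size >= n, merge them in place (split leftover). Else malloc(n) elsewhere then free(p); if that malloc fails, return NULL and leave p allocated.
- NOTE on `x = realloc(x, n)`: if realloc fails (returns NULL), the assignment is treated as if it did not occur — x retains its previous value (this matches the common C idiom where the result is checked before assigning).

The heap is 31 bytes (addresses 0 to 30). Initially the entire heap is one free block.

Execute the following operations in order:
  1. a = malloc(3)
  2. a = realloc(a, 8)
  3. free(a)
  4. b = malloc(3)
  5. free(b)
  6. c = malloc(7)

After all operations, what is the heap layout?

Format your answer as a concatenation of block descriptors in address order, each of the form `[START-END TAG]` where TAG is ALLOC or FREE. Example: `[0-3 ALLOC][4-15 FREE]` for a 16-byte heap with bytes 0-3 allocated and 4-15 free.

Answer: [0-6 ALLOC][7-30 FREE]

Derivation:
Op 1: a = malloc(3) -> a = 0; heap: [0-2 ALLOC][3-30 FREE]
Op 2: a = realloc(a, 8) -> a = 0; heap: [0-7 ALLOC][8-30 FREE]
Op 3: free(a) -> (freed a); heap: [0-30 FREE]
Op 4: b = malloc(3) -> b = 0; heap: [0-2 ALLOC][3-30 FREE]
Op 5: free(b) -> (freed b); heap: [0-30 FREE]
Op 6: c = malloc(7) -> c = 0; heap: [0-6 ALLOC][7-30 FREE]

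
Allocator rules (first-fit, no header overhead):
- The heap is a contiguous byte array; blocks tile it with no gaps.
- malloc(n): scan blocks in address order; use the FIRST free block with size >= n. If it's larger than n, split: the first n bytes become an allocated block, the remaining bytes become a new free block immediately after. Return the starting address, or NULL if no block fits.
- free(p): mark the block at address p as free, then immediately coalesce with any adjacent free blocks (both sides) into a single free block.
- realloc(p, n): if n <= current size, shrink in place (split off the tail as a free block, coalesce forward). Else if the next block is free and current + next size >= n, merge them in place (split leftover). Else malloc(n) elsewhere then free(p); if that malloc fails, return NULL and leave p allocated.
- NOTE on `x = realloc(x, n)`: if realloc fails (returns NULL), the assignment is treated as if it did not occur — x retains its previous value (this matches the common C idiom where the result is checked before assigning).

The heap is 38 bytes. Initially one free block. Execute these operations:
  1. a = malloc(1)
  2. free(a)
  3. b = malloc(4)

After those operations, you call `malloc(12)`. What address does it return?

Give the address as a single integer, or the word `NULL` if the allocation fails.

Op 1: a = malloc(1) -> a = 0; heap: [0-0 ALLOC][1-37 FREE]
Op 2: free(a) -> (freed a); heap: [0-37 FREE]
Op 3: b = malloc(4) -> b = 0; heap: [0-3 ALLOC][4-37 FREE]
malloc(12): first-fit scan over [0-3 ALLOC][4-37 FREE] -> 4

Answer: 4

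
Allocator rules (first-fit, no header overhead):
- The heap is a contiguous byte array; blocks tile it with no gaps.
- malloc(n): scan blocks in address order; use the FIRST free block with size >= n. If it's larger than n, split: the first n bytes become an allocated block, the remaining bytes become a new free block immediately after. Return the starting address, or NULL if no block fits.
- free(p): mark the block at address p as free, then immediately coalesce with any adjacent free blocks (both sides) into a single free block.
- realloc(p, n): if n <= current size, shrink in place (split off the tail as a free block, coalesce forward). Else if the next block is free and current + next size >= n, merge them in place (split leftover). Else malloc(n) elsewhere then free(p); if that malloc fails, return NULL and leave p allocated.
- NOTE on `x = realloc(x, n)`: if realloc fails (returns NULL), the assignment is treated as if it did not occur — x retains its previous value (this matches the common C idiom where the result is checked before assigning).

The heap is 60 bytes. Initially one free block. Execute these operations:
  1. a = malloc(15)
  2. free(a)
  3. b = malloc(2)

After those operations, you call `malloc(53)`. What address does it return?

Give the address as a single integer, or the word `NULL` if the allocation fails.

Op 1: a = malloc(15) -> a = 0; heap: [0-14 ALLOC][15-59 FREE]
Op 2: free(a) -> (freed a); heap: [0-59 FREE]
Op 3: b = malloc(2) -> b = 0; heap: [0-1 ALLOC][2-59 FREE]
malloc(53): first-fit scan over [0-1 ALLOC][2-59 FREE] -> 2

Answer: 2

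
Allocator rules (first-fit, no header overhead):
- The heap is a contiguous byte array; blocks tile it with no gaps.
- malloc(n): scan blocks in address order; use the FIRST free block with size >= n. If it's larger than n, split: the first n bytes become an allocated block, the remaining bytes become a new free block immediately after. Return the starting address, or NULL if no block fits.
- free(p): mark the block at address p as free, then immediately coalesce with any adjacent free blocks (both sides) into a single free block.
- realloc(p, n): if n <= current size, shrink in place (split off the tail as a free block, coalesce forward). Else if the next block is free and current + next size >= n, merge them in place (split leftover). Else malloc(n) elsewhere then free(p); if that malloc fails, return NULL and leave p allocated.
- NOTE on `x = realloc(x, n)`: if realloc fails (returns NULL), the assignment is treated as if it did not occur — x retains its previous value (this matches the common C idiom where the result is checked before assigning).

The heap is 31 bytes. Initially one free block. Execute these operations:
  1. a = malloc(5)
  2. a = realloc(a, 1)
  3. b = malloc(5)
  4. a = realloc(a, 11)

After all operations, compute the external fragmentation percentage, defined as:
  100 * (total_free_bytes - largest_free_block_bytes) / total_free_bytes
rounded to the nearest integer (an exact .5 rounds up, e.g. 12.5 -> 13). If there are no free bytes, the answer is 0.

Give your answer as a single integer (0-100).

Answer: 7

Derivation:
Op 1: a = malloc(5) -> a = 0; heap: [0-4 ALLOC][5-30 FREE]
Op 2: a = realloc(a, 1) -> a = 0; heap: [0-0 ALLOC][1-30 FREE]
Op 3: b = malloc(5) -> b = 1; heap: [0-0 ALLOC][1-5 ALLOC][6-30 FREE]
Op 4: a = realloc(a, 11) -> a = 6; heap: [0-0 FREE][1-5 ALLOC][6-16 ALLOC][17-30 FREE]
Free blocks: [1 14] total_free=15 largest=14 -> 100*(15-14)/15 = 100/15 ≈ 6.667 -> rounds to 7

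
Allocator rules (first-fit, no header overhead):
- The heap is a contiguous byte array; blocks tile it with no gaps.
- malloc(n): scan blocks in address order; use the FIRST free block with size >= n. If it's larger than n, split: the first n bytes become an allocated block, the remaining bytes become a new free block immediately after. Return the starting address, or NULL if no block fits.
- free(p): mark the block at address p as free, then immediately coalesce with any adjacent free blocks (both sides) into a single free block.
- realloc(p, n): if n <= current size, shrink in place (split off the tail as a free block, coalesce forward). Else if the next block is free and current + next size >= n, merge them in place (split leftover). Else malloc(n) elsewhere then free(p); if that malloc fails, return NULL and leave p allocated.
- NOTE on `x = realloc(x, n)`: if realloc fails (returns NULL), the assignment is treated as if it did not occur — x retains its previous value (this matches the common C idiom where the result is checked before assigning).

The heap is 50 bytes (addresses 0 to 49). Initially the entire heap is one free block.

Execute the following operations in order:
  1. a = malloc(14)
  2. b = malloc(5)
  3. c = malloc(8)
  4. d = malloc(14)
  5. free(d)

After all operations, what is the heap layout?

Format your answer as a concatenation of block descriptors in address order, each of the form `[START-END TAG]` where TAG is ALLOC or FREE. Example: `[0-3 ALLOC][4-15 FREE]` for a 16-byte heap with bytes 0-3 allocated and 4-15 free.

Answer: [0-13 ALLOC][14-18 ALLOC][19-26 ALLOC][27-49 FREE]

Derivation:
Op 1: a = malloc(14) -> a = 0; heap: [0-13 ALLOC][14-49 FREE]
Op 2: b = malloc(5) -> b = 14; heap: [0-13 ALLOC][14-18 ALLOC][19-49 FREE]
Op 3: c = malloc(8) -> c = 19; heap: [0-13 ALLOC][14-18 ALLOC][19-26 ALLOC][27-49 FREE]
Op 4: d = malloc(14) -> d = 27; heap: [0-13 ALLOC][14-18 ALLOC][19-26 ALLOC][27-40 ALLOC][41-49 FREE]
Op 5: free(d) -> (freed d); heap: [0-13 ALLOC][14-18 ALLOC][19-26 ALLOC][27-49 FREE]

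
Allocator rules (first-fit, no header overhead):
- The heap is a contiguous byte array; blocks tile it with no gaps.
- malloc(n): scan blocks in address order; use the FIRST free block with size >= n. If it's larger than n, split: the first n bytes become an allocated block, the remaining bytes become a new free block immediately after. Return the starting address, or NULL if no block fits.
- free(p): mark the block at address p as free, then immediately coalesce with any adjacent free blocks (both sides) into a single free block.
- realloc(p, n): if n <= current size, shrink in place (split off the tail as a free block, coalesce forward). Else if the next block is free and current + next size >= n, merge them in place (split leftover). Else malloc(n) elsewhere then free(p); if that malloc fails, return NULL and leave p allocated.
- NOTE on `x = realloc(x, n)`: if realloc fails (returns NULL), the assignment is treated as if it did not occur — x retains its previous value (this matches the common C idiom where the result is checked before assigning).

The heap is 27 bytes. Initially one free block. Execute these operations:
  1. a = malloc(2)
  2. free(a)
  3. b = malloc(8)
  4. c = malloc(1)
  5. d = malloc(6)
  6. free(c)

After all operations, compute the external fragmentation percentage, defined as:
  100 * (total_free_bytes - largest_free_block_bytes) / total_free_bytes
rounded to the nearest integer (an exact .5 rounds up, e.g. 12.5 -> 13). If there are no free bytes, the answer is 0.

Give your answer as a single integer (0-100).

Op 1: a = malloc(2) -> a = 0; heap: [0-1 ALLOC][2-26 FREE]
Op 2: free(a) -> (freed a); heap: [0-26 FREE]
Op 3: b = malloc(8) -> b = 0; heap: [0-7 ALLOC][8-26 FREE]
Op 4: c = malloc(1) -> c = 8; heap: [0-7 ALLOC][8-8 ALLOC][9-26 FREE]
Op 5: d = malloc(6) -> d = 9; heap: [0-7 ALLOC][8-8 ALLOC][9-14 ALLOC][15-26 FREE]
Op 6: free(c) -> (freed c); heap: [0-7 ALLOC][8-8 FREE][9-14 ALLOC][15-26 FREE]
Free blocks: [1 12] total_free=13 largest=12 -> 100*(13-12)/13 = 100/13 ≈ 7.692 -> rounds to 8

Answer: 8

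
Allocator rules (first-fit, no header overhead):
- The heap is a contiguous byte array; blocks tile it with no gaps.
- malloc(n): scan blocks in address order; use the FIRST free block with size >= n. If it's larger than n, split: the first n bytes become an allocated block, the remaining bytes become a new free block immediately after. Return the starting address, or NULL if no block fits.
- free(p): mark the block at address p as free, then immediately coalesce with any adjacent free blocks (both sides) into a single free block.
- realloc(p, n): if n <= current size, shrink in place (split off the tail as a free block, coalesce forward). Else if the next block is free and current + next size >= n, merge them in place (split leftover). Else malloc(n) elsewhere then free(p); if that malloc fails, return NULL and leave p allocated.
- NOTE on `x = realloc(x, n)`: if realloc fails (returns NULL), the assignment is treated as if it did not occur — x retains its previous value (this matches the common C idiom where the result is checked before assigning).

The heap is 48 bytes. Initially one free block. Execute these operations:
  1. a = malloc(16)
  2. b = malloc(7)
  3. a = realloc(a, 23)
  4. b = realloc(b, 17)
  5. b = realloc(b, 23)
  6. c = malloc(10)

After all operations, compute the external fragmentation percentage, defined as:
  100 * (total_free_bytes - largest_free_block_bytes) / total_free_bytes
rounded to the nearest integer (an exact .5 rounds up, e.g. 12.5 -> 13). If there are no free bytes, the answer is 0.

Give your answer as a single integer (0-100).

Op 1: a = malloc(16) -> a = 0; heap: [0-15 ALLOC][16-47 FREE]
Op 2: b = malloc(7) -> b = 16; heap: [0-15 ALLOC][16-22 ALLOC][23-47 FREE]
Op 3: a = realloc(a, 23) -> a = 23; heap: [0-15 FREE][16-22 ALLOC][23-45 ALLOC][46-47 FREE]
Op 4: b = realloc(b, 17) -> NULL (b unchanged); heap: [0-15 FREE][16-22 ALLOC][23-45 ALLOC][46-47 FREE]
Op 5: b = realloc(b, 23) -> NULL (b unchanged); heap: [0-15 FREE][16-22 ALLOC][23-45 ALLOC][46-47 FREE]
Op 6: c = malloc(10) -> c = 0; heap: [0-9 ALLOC][10-15 FREE][16-22 ALLOC][23-45 ALLOC][46-47 FREE]
Free blocks: [6 2] total_free=8 largest=6 -> 100*(8-6)/8 = 200/8 = 25

Answer: 25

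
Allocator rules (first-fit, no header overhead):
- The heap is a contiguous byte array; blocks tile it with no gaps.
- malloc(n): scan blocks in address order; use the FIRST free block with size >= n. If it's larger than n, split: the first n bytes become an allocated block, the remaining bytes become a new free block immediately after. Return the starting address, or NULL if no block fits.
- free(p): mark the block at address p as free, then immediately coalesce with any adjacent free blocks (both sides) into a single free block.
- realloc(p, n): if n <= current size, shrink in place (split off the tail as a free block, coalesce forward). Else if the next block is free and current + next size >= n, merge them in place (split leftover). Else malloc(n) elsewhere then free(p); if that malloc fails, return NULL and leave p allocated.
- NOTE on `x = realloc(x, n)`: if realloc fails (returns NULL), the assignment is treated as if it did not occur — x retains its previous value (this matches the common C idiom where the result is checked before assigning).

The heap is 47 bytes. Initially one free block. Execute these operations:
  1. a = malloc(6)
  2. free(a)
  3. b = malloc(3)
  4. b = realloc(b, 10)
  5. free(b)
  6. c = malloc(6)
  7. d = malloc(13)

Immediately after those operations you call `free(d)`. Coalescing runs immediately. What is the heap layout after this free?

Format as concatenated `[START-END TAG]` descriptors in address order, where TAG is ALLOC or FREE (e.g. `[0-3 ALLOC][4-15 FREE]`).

Answer: [0-5 ALLOC][6-46 FREE]

Derivation:
Op 1: a = malloc(6) -> a = 0; heap: [0-5 ALLOC][6-46 FREE]
Op 2: free(a) -> (freed a); heap: [0-46 FREE]
Op 3: b = malloc(3) -> b = 0; heap: [0-2 ALLOC][3-46 FREE]
Op 4: b = realloc(b, 10) -> b = 0; heap: [0-9 ALLOC][10-46 FREE]
Op 5: free(b) -> (freed b); heap: [0-46 FREE]
Op 6: c = malloc(6) -> c = 0; heap: [0-5 ALLOC][6-46 FREE]
Op 7: d = malloc(13) -> d = 6; heap: [0-5 ALLOC][6-18 ALLOC][19-46 FREE]
free(d): d = 6 -> block [6-18 ALLOC]; mark free, coalesce with adjacent free neighbors -> [0-5 ALLOC][6-46 FREE]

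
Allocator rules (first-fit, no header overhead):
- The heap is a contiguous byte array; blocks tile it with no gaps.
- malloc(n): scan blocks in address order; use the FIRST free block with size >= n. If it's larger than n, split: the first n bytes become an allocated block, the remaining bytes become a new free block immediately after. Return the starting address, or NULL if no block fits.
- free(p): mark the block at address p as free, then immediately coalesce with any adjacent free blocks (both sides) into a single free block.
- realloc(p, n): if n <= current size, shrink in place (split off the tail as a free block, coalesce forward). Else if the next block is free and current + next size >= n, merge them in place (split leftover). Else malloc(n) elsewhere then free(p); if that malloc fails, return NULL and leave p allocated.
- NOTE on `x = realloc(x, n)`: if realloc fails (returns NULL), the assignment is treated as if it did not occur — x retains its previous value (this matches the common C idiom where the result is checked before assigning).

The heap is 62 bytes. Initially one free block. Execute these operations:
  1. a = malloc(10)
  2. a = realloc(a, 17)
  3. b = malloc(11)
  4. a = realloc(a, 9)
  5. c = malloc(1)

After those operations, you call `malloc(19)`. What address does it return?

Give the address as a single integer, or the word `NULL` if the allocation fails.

Answer: 28

Derivation:
Op 1: a = malloc(10) -> a = 0; heap: [0-9 ALLOC][10-61 FREE]
Op 2: a = realloc(a, 17) -> a = 0; heap: [0-16 ALLOC][17-61 FREE]
Op 3: b = malloc(11) -> b = 17; heap: [0-16 ALLOC][17-27 ALLOC][28-61 FREE]
Op 4: a = realloc(a, 9) -> a = 0; heap: [0-8 ALLOC][9-16 FREE][17-27 ALLOC][28-61 FREE]
Op 5: c = malloc(1) -> c = 9; heap: [0-8 ALLOC][9-9 ALLOC][10-16 FREE][17-27 ALLOC][28-61 FREE]
malloc(19): first-fit scan over [0-8 ALLOC][9-9 ALLOC][10-16 FREE][17-27 ALLOC][28-61 FREE] -> 28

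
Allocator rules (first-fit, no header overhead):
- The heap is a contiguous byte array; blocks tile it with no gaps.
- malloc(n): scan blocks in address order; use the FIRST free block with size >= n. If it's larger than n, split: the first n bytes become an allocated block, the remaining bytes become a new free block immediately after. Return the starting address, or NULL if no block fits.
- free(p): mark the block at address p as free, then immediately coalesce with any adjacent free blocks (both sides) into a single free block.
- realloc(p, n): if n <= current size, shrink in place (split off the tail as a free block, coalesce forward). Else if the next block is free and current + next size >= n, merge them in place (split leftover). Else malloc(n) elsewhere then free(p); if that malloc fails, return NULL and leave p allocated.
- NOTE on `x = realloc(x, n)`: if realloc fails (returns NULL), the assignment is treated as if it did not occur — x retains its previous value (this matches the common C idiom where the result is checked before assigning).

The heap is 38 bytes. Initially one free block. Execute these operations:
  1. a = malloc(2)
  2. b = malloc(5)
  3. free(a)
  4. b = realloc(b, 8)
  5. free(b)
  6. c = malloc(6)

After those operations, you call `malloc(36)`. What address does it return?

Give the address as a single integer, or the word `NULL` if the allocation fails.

Answer: NULL

Derivation:
Op 1: a = malloc(2) -> a = 0; heap: [0-1 ALLOC][2-37 FREE]
Op 2: b = malloc(5) -> b = 2; heap: [0-1 ALLOC][2-6 ALLOC][7-37 FREE]
Op 3: free(a) -> (freed a); heap: [0-1 FREE][2-6 ALLOC][7-37 FREE]
Op 4: b = realloc(b, 8) -> b = 2; heap: [0-1 FREE][2-9 ALLOC][10-37 FREE]
Op 5: free(b) -> (freed b); heap: [0-37 FREE]
Op 6: c = malloc(6) -> c = 0; heap: [0-5 ALLOC][6-37 FREE]
malloc(36): first-fit scan over [0-5 ALLOC][6-37 FREE] -> NULL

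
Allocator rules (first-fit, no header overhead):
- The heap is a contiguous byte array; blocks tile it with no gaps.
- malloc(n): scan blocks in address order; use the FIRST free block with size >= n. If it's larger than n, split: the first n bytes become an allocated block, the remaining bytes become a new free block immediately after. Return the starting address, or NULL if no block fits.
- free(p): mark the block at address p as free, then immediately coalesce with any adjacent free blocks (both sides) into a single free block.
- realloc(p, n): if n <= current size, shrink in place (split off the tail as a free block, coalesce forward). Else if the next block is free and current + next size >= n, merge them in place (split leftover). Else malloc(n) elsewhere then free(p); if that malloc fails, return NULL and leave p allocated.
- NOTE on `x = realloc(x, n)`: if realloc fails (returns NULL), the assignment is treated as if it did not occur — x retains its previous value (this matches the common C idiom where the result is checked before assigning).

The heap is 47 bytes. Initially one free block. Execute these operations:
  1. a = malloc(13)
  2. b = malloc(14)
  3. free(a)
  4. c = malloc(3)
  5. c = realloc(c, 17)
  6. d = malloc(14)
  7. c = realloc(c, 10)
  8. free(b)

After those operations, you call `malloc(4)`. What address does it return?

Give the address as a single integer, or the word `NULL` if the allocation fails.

Answer: 0

Derivation:
Op 1: a = malloc(13) -> a = 0; heap: [0-12 ALLOC][13-46 FREE]
Op 2: b = malloc(14) -> b = 13; heap: [0-12 ALLOC][13-26 ALLOC][27-46 FREE]
Op 3: free(a) -> (freed a); heap: [0-12 FREE][13-26 ALLOC][27-46 FREE]
Op 4: c = malloc(3) -> c = 0; heap: [0-2 ALLOC][3-12 FREE][13-26 ALLOC][27-46 FREE]
Op 5: c = realloc(c, 17) -> c = 27; heap: [0-12 FREE][13-26 ALLOC][27-43 ALLOC][44-46 FREE]
Op 6: d = malloc(14) -> d = NULL; heap: [0-12 FREE][13-26 ALLOC][27-43 ALLOC][44-46 FREE]
Op 7: c = realloc(c, 10) -> c = 27; heap: [0-12 FREE][13-26 ALLOC][27-36 ALLOC][37-46 FREE]
Op 8: free(b) -> (freed b); heap: [0-26 FREE][27-36 ALLOC][37-46 FREE]
malloc(4): first-fit scan over [0-26 FREE][27-36 ALLOC][37-46 FREE] -> 0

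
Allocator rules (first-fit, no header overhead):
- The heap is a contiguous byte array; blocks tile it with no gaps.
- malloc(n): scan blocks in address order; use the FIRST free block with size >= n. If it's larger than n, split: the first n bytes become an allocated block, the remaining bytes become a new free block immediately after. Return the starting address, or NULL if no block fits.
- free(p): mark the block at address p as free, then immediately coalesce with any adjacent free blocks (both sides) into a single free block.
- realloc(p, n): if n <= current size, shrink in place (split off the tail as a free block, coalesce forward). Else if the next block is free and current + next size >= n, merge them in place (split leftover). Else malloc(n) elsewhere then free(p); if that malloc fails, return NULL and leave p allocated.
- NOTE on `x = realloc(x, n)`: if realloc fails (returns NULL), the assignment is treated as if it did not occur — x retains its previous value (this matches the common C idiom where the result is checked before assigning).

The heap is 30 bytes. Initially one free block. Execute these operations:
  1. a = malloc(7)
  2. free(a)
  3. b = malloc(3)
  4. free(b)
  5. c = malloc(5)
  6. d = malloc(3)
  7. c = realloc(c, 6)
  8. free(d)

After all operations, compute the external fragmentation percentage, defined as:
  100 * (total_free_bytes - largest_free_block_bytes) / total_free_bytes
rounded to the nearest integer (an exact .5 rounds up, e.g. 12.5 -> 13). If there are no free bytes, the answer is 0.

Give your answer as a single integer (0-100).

Op 1: a = malloc(7) -> a = 0; heap: [0-6 ALLOC][7-29 FREE]
Op 2: free(a) -> (freed a); heap: [0-29 FREE]
Op 3: b = malloc(3) -> b = 0; heap: [0-2 ALLOC][3-29 FREE]
Op 4: free(b) -> (freed b); heap: [0-29 FREE]
Op 5: c = malloc(5) -> c = 0; heap: [0-4 ALLOC][5-29 FREE]
Op 6: d = malloc(3) -> d = 5; heap: [0-4 ALLOC][5-7 ALLOC][8-29 FREE]
Op 7: c = realloc(c, 6) -> c = 8; heap: [0-4 FREE][5-7 ALLOC][8-13 ALLOC][14-29 FREE]
Op 8: free(d) -> (freed d); heap: [0-7 FREE][8-13 ALLOC][14-29 FREE]
Free blocks: [8 16] total_free=24 largest=16 -> 100*(24-16)/24 = 800/24 ≈ 33.333 -> rounds to 33

Answer: 33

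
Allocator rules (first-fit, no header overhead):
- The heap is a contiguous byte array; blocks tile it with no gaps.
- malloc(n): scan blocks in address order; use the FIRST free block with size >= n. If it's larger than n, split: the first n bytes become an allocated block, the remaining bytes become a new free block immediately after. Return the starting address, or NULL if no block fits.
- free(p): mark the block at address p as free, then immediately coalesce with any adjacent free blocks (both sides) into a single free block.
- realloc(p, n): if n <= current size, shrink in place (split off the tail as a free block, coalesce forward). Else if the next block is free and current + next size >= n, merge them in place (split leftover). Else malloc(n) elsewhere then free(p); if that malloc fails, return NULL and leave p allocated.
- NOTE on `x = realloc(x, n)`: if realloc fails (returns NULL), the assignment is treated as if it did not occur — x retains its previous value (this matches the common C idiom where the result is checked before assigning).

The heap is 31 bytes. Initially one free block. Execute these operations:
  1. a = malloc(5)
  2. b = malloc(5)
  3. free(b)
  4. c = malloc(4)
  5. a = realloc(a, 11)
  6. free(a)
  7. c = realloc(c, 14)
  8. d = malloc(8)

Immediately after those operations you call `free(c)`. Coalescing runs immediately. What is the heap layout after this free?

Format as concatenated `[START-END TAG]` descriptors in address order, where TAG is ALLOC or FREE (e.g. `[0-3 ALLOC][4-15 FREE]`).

Op 1: a = malloc(5) -> a = 0; heap: [0-4 ALLOC][5-30 FREE]
Op 2: b = malloc(5) -> b = 5; heap: [0-4 ALLOC][5-9 ALLOC][10-30 FREE]
Op 3: free(b) -> (freed b); heap: [0-4 ALLOC][5-30 FREE]
Op 4: c = malloc(4) -> c = 5; heap: [0-4 ALLOC][5-8 ALLOC][9-30 FREE]
Op 5: a = realloc(a, 11) -> a = 9; heap: [0-4 FREE][5-8 ALLOC][9-19 ALLOC][20-30 FREE]
Op 6: free(a) -> (freed a); heap: [0-4 FREE][5-8 ALLOC][9-30 FREE]
Op 7: c = realloc(c, 14) -> c = 5; heap: [0-4 FREE][5-18 ALLOC][19-30 FREE]
Op 8: d = malloc(8) -> d = 19; heap: [0-4 FREE][5-18 ALLOC][19-26 ALLOC][27-30 FREE]
free(c): c = 5 -> block [5-18 ALLOC]; mark free, coalesce with adjacent free neighbors -> [0-18 FREE][19-26 ALLOC][27-30 FREE]

Answer: [0-18 FREE][19-26 ALLOC][27-30 FREE]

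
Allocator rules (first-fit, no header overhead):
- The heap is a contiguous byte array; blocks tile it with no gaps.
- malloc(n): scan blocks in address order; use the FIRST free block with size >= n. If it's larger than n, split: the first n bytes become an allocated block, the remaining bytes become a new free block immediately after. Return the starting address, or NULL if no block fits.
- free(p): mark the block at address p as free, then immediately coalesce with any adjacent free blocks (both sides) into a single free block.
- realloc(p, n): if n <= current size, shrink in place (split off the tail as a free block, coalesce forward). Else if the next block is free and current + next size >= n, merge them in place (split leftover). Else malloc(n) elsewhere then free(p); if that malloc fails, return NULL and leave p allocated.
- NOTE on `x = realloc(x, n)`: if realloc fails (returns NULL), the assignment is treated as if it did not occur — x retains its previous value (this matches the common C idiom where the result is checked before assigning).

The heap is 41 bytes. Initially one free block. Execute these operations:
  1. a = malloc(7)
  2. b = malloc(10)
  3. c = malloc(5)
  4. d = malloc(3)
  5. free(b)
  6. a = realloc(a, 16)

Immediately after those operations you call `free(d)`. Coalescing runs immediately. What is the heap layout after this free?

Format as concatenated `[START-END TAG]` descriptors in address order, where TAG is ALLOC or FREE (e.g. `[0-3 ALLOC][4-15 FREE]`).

Op 1: a = malloc(7) -> a = 0; heap: [0-6 ALLOC][7-40 FREE]
Op 2: b = malloc(10) -> b = 7; heap: [0-6 ALLOC][7-16 ALLOC][17-40 FREE]
Op 3: c = malloc(5) -> c = 17; heap: [0-6 ALLOC][7-16 ALLOC][17-21 ALLOC][22-40 FREE]
Op 4: d = malloc(3) -> d = 22; heap: [0-6 ALLOC][7-16 ALLOC][17-21 ALLOC][22-24 ALLOC][25-40 FREE]
Op 5: free(b) -> (freed b); heap: [0-6 ALLOC][7-16 FREE][17-21 ALLOC][22-24 ALLOC][25-40 FREE]
Op 6: a = realloc(a, 16) -> a = 0; heap: [0-15 ALLOC][16-16 FREE][17-21 ALLOC][22-24 ALLOC][25-40 FREE]
free(d): d = 22 -> block [22-24 ALLOC]; mark free, coalesce with adjacent free neighbors -> [0-15 ALLOC][16-16 FREE][17-21 ALLOC][22-40 FREE]

Answer: [0-15 ALLOC][16-16 FREE][17-21 ALLOC][22-40 FREE]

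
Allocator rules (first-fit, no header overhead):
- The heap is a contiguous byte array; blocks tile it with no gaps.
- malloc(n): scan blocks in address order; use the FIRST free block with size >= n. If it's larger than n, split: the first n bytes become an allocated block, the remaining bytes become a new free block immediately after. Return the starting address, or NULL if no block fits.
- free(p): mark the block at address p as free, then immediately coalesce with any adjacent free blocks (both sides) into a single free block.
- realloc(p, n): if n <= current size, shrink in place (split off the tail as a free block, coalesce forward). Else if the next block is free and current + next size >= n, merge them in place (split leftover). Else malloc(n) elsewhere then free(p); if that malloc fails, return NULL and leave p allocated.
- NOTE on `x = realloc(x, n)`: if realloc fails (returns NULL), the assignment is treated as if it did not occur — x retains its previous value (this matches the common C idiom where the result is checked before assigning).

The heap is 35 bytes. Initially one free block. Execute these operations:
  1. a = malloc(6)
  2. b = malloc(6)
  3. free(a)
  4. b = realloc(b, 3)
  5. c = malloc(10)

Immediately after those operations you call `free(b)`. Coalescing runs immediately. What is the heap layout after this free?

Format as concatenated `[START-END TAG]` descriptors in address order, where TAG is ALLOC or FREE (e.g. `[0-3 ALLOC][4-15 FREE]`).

Op 1: a = malloc(6) -> a = 0; heap: [0-5 ALLOC][6-34 FREE]
Op 2: b = malloc(6) -> b = 6; heap: [0-5 ALLOC][6-11 ALLOC][12-34 FREE]
Op 3: free(a) -> (freed a); heap: [0-5 FREE][6-11 ALLOC][12-34 FREE]
Op 4: b = realloc(b, 3) -> b = 6; heap: [0-5 FREE][6-8 ALLOC][9-34 FREE]
Op 5: c = malloc(10) -> c = 9; heap: [0-5 FREE][6-8 ALLOC][9-18 ALLOC][19-34 FREE]
free(b): b = 6 -> block [6-8 ALLOC]; mark free, coalesce with adjacent free neighbors -> [0-8 FREE][9-18 ALLOC][19-34 FREE]

Answer: [0-8 FREE][9-18 ALLOC][19-34 FREE]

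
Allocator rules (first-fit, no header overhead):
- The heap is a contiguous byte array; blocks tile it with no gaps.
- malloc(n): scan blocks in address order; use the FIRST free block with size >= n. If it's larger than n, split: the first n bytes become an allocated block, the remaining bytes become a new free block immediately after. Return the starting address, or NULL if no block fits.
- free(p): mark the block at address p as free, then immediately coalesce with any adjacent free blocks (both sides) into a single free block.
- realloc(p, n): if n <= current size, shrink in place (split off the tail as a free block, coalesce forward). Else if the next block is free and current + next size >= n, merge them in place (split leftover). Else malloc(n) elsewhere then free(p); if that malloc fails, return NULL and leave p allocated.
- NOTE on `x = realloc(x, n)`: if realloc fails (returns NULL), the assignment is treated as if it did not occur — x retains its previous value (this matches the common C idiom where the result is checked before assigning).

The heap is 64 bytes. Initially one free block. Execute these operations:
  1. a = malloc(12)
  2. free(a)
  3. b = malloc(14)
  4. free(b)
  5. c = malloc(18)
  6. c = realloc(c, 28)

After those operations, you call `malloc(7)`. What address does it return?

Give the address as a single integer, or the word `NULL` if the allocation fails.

Answer: 28

Derivation:
Op 1: a = malloc(12) -> a = 0; heap: [0-11 ALLOC][12-63 FREE]
Op 2: free(a) -> (freed a); heap: [0-63 FREE]
Op 3: b = malloc(14) -> b = 0; heap: [0-13 ALLOC][14-63 FREE]
Op 4: free(b) -> (freed b); heap: [0-63 FREE]
Op 5: c = malloc(18) -> c = 0; heap: [0-17 ALLOC][18-63 FREE]
Op 6: c = realloc(c, 28) -> c = 0; heap: [0-27 ALLOC][28-63 FREE]
malloc(7): first-fit scan over [0-27 ALLOC][28-63 FREE] -> 28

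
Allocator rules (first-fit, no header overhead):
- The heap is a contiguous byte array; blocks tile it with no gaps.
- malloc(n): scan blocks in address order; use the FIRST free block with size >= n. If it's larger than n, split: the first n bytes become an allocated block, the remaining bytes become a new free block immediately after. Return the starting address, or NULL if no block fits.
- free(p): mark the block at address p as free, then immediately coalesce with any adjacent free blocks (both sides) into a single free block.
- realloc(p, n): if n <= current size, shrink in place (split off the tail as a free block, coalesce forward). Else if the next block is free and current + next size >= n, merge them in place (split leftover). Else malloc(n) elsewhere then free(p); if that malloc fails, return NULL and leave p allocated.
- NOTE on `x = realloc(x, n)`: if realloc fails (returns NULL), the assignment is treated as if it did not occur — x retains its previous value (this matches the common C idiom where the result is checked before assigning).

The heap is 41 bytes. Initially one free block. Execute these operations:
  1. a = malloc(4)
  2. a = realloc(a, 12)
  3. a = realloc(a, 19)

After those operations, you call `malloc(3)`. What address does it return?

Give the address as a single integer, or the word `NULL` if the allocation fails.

Op 1: a = malloc(4) -> a = 0; heap: [0-3 ALLOC][4-40 FREE]
Op 2: a = realloc(a, 12) -> a = 0; heap: [0-11 ALLOC][12-40 FREE]
Op 3: a = realloc(a, 19) -> a = 0; heap: [0-18 ALLOC][19-40 FREE]
malloc(3): first-fit scan over [0-18 ALLOC][19-40 FREE] -> 19

Answer: 19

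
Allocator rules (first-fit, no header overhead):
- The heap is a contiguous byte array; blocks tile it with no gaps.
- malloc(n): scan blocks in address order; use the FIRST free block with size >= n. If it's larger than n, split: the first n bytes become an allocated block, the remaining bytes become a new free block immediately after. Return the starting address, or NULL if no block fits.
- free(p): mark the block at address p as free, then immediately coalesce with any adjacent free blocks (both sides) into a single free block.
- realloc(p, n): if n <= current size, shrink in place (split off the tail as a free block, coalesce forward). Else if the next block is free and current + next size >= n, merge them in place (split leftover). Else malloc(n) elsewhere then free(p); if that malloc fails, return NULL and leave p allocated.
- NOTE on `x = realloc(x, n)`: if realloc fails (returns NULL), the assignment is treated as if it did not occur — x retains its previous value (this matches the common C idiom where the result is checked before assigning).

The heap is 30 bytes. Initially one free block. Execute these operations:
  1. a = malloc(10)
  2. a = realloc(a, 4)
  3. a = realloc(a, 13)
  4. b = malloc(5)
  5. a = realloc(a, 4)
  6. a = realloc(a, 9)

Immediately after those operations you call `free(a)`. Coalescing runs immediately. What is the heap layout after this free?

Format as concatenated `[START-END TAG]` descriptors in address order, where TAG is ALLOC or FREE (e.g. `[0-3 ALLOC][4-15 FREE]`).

Op 1: a = malloc(10) -> a = 0; heap: [0-9 ALLOC][10-29 FREE]
Op 2: a = realloc(a, 4) -> a = 0; heap: [0-3 ALLOC][4-29 FREE]
Op 3: a = realloc(a, 13) -> a = 0; heap: [0-12 ALLOC][13-29 FREE]
Op 4: b = malloc(5) -> b = 13; heap: [0-12 ALLOC][13-17 ALLOC][18-29 FREE]
Op 5: a = realloc(a, 4) -> a = 0; heap: [0-3 ALLOC][4-12 FREE][13-17 ALLOC][18-29 FREE]
Op 6: a = realloc(a, 9) -> a = 0; heap: [0-8 ALLOC][9-12 FREE][13-17 ALLOC][18-29 FREE]
free(a): a = 0 -> block [0-8 ALLOC]; mark free, coalesce with adjacent free neighbors -> [0-12 FREE][13-17 ALLOC][18-29 FREE]

Answer: [0-12 FREE][13-17 ALLOC][18-29 FREE]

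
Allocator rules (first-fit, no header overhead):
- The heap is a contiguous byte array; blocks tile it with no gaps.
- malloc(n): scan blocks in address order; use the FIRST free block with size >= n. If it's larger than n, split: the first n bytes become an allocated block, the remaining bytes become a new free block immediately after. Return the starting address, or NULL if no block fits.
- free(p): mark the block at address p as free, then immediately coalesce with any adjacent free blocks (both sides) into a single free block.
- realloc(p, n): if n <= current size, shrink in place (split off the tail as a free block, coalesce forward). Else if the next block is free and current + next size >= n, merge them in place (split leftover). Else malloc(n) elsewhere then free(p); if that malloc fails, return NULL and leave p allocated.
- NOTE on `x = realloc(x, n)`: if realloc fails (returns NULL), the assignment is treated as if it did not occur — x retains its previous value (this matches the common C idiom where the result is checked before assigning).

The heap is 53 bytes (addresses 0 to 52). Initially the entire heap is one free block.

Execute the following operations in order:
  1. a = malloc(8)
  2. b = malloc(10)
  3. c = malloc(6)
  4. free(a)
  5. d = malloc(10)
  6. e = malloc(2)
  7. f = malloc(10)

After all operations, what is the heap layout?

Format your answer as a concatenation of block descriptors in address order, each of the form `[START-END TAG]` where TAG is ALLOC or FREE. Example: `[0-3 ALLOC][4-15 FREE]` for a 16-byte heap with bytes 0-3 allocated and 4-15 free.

Answer: [0-1 ALLOC][2-7 FREE][8-17 ALLOC][18-23 ALLOC][24-33 ALLOC][34-43 ALLOC][44-52 FREE]

Derivation:
Op 1: a = malloc(8) -> a = 0; heap: [0-7 ALLOC][8-52 FREE]
Op 2: b = malloc(10) -> b = 8; heap: [0-7 ALLOC][8-17 ALLOC][18-52 FREE]
Op 3: c = malloc(6) -> c = 18; heap: [0-7 ALLOC][8-17 ALLOC][18-23 ALLOC][24-52 FREE]
Op 4: free(a) -> (freed a); heap: [0-7 FREE][8-17 ALLOC][18-23 ALLOC][24-52 FREE]
Op 5: d = malloc(10) -> d = 24; heap: [0-7 FREE][8-17 ALLOC][18-23 ALLOC][24-33 ALLOC][34-52 FREE]
Op 6: e = malloc(2) -> e = 0; heap: [0-1 ALLOC][2-7 FREE][8-17 ALLOC][18-23 ALLOC][24-33 ALLOC][34-52 FREE]
Op 7: f = malloc(10) -> f = 34; heap: [0-1 ALLOC][2-7 FREE][8-17 ALLOC][18-23 ALLOC][24-33 ALLOC][34-43 ALLOC][44-52 FREE]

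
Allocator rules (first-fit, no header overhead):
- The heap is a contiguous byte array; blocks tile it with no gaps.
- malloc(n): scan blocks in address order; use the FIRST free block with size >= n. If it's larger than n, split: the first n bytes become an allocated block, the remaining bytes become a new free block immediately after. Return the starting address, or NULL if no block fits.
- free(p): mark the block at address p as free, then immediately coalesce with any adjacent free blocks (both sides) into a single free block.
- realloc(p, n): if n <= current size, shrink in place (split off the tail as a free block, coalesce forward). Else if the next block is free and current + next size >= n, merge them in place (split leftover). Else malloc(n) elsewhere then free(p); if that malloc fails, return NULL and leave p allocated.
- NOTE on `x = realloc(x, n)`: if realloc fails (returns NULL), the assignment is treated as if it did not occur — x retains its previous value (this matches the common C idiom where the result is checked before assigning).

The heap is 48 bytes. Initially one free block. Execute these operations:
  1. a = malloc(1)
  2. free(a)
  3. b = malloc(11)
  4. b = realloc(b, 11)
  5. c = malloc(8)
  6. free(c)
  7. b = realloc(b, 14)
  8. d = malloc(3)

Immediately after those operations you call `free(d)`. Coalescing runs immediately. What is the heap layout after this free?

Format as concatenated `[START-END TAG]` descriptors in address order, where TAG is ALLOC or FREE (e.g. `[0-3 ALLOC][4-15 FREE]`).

Answer: [0-13 ALLOC][14-47 FREE]

Derivation:
Op 1: a = malloc(1) -> a = 0; heap: [0-0 ALLOC][1-47 FREE]
Op 2: free(a) -> (freed a); heap: [0-47 FREE]
Op 3: b = malloc(11) -> b = 0; heap: [0-10 ALLOC][11-47 FREE]
Op 4: b = realloc(b, 11) -> b = 0; heap: [0-10 ALLOC][11-47 FREE]
Op 5: c = malloc(8) -> c = 11; heap: [0-10 ALLOC][11-18 ALLOC][19-47 FREE]
Op 6: free(c) -> (freed c); heap: [0-10 ALLOC][11-47 FREE]
Op 7: b = realloc(b, 14) -> b = 0; heap: [0-13 ALLOC][14-47 FREE]
Op 8: d = malloc(3) -> d = 14; heap: [0-13 ALLOC][14-16 ALLOC][17-47 FREE]
free(d): d = 14 -> block [14-16 ALLOC]; mark free, coalesce with adjacent free neighbors -> [0-13 ALLOC][14-47 FREE]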